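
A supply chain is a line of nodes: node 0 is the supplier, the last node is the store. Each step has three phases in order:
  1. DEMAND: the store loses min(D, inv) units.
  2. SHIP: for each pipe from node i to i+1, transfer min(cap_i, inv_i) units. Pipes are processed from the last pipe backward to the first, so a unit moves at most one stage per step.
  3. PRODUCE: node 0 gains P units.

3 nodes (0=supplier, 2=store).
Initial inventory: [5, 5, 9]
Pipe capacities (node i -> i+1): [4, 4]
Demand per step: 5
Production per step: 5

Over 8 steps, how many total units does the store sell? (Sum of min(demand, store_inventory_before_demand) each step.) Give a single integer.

Step 1: sold=5 (running total=5) -> [6 5 8]
Step 2: sold=5 (running total=10) -> [7 5 7]
Step 3: sold=5 (running total=15) -> [8 5 6]
Step 4: sold=5 (running total=20) -> [9 5 5]
Step 5: sold=5 (running total=25) -> [10 5 4]
Step 6: sold=4 (running total=29) -> [11 5 4]
Step 7: sold=4 (running total=33) -> [12 5 4]
Step 8: sold=4 (running total=37) -> [13 5 4]

Answer: 37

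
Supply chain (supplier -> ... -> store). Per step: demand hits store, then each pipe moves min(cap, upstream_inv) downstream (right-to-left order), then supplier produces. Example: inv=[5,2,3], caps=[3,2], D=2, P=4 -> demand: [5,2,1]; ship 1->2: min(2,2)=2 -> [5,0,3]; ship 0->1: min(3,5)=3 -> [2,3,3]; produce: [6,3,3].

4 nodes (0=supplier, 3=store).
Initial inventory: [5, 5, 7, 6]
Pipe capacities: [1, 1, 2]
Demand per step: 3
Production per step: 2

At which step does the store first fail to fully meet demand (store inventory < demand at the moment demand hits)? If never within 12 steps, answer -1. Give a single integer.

Step 1: demand=3,sold=3 ship[2->3]=2 ship[1->2]=1 ship[0->1]=1 prod=2 -> [6 5 6 5]
Step 2: demand=3,sold=3 ship[2->3]=2 ship[1->2]=1 ship[0->1]=1 prod=2 -> [7 5 5 4]
Step 3: demand=3,sold=3 ship[2->3]=2 ship[1->2]=1 ship[0->1]=1 prod=2 -> [8 5 4 3]
Step 4: demand=3,sold=3 ship[2->3]=2 ship[1->2]=1 ship[0->1]=1 prod=2 -> [9 5 3 2]
Step 5: demand=3,sold=2 ship[2->3]=2 ship[1->2]=1 ship[0->1]=1 prod=2 -> [10 5 2 2]
Step 6: demand=3,sold=2 ship[2->3]=2 ship[1->2]=1 ship[0->1]=1 prod=2 -> [11 5 1 2]
Step 7: demand=3,sold=2 ship[2->3]=1 ship[1->2]=1 ship[0->1]=1 prod=2 -> [12 5 1 1]
Step 8: demand=3,sold=1 ship[2->3]=1 ship[1->2]=1 ship[0->1]=1 prod=2 -> [13 5 1 1]
Step 9: demand=3,sold=1 ship[2->3]=1 ship[1->2]=1 ship[0->1]=1 prod=2 -> [14 5 1 1]
Step 10: demand=3,sold=1 ship[2->3]=1 ship[1->2]=1 ship[0->1]=1 prod=2 -> [15 5 1 1]
Step 11: demand=3,sold=1 ship[2->3]=1 ship[1->2]=1 ship[0->1]=1 prod=2 -> [16 5 1 1]
Step 12: demand=3,sold=1 ship[2->3]=1 ship[1->2]=1 ship[0->1]=1 prod=2 -> [17 5 1 1]
First stockout at step 5

5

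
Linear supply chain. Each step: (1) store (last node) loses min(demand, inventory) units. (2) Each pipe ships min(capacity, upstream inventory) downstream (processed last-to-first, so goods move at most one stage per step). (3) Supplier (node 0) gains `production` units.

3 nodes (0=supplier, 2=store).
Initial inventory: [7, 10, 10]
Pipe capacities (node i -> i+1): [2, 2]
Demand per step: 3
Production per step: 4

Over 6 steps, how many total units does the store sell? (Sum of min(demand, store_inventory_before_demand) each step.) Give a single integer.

Step 1: sold=3 (running total=3) -> [9 10 9]
Step 2: sold=3 (running total=6) -> [11 10 8]
Step 3: sold=3 (running total=9) -> [13 10 7]
Step 4: sold=3 (running total=12) -> [15 10 6]
Step 5: sold=3 (running total=15) -> [17 10 5]
Step 6: sold=3 (running total=18) -> [19 10 4]

Answer: 18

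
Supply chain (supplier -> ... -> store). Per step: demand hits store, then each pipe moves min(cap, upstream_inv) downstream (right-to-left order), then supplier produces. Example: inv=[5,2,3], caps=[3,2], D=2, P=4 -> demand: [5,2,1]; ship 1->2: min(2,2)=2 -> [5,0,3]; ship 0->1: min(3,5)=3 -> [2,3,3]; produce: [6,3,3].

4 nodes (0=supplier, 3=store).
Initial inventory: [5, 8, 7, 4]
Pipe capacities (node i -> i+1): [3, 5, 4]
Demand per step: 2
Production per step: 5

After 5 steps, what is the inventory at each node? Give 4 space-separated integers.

Step 1: demand=2,sold=2 ship[2->3]=4 ship[1->2]=5 ship[0->1]=3 prod=5 -> inv=[7 6 8 6]
Step 2: demand=2,sold=2 ship[2->3]=4 ship[1->2]=5 ship[0->1]=3 prod=5 -> inv=[9 4 9 8]
Step 3: demand=2,sold=2 ship[2->3]=4 ship[1->2]=4 ship[0->1]=3 prod=5 -> inv=[11 3 9 10]
Step 4: demand=2,sold=2 ship[2->3]=4 ship[1->2]=3 ship[0->1]=3 prod=5 -> inv=[13 3 8 12]
Step 5: demand=2,sold=2 ship[2->3]=4 ship[1->2]=3 ship[0->1]=3 prod=5 -> inv=[15 3 7 14]

15 3 7 14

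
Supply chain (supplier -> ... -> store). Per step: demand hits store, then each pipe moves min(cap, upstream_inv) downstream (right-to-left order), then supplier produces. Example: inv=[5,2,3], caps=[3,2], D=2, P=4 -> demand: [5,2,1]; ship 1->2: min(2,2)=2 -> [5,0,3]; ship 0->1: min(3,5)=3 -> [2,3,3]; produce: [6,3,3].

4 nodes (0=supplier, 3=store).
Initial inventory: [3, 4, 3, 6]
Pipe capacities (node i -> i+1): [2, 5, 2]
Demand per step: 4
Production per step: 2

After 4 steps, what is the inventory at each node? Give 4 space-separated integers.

Step 1: demand=4,sold=4 ship[2->3]=2 ship[1->2]=4 ship[0->1]=2 prod=2 -> inv=[3 2 5 4]
Step 2: demand=4,sold=4 ship[2->3]=2 ship[1->2]=2 ship[0->1]=2 prod=2 -> inv=[3 2 5 2]
Step 3: demand=4,sold=2 ship[2->3]=2 ship[1->2]=2 ship[0->1]=2 prod=2 -> inv=[3 2 5 2]
Step 4: demand=4,sold=2 ship[2->3]=2 ship[1->2]=2 ship[0->1]=2 prod=2 -> inv=[3 2 5 2]

3 2 5 2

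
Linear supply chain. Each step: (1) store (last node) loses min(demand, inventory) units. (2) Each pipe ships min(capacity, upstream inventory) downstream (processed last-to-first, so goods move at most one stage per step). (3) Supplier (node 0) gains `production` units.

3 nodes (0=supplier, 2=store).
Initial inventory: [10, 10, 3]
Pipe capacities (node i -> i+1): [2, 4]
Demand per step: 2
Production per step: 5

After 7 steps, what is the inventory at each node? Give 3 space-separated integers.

Step 1: demand=2,sold=2 ship[1->2]=4 ship[0->1]=2 prod=5 -> inv=[13 8 5]
Step 2: demand=2,sold=2 ship[1->2]=4 ship[0->1]=2 prod=5 -> inv=[16 6 7]
Step 3: demand=2,sold=2 ship[1->2]=4 ship[0->1]=2 prod=5 -> inv=[19 4 9]
Step 4: demand=2,sold=2 ship[1->2]=4 ship[0->1]=2 prod=5 -> inv=[22 2 11]
Step 5: demand=2,sold=2 ship[1->2]=2 ship[0->1]=2 prod=5 -> inv=[25 2 11]
Step 6: demand=2,sold=2 ship[1->2]=2 ship[0->1]=2 prod=5 -> inv=[28 2 11]
Step 7: demand=2,sold=2 ship[1->2]=2 ship[0->1]=2 prod=5 -> inv=[31 2 11]

31 2 11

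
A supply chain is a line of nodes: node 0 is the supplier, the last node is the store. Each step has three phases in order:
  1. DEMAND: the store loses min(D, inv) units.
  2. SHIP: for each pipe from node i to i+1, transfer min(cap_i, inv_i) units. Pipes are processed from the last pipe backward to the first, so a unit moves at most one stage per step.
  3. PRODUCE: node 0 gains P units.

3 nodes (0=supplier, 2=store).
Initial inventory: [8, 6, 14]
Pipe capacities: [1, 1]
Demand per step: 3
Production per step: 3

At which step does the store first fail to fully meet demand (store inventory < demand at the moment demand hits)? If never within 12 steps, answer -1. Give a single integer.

Step 1: demand=3,sold=3 ship[1->2]=1 ship[0->1]=1 prod=3 -> [10 6 12]
Step 2: demand=3,sold=3 ship[1->2]=1 ship[0->1]=1 prod=3 -> [12 6 10]
Step 3: demand=3,sold=3 ship[1->2]=1 ship[0->1]=1 prod=3 -> [14 6 8]
Step 4: demand=3,sold=3 ship[1->2]=1 ship[0->1]=1 prod=3 -> [16 6 6]
Step 5: demand=3,sold=3 ship[1->2]=1 ship[0->1]=1 prod=3 -> [18 6 4]
Step 6: demand=3,sold=3 ship[1->2]=1 ship[0->1]=1 prod=3 -> [20 6 2]
Step 7: demand=3,sold=2 ship[1->2]=1 ship[0->1]=1 prod=3 -> [22 6 1]
Step 8: demand=3,sold=1 ship[1->2]=1 ship[0->1]=1 prod=3 -> [24 6 1]
Step 9: demand=3,sold=1 ship[1->2]=1 ship[0->1]=1 prod=3 -> [26 6 1]
Step 10: demand=3,sold=1 ship[1->2]=1 ship[0->1]=1 prod=3 -> [28 6 1]
Step 11: demand=3,sold=1 ship[1->2]=1 ship[0->1]=1 prod=3 -> [30 6 1]
Step 12: demand=3,sold=1 ship[1->2]=1 ship[0->1]=1 prod=3 -> [32 6 1]
First stockout at step 7

7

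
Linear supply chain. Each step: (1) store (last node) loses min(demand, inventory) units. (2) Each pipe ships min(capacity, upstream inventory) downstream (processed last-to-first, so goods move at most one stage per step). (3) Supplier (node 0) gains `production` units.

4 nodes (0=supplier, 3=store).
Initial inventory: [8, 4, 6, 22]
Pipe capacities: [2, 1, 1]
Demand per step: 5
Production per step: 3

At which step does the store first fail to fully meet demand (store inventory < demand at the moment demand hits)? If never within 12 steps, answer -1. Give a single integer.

Step 1: demand=5,sold=5 ship[2->3]=1 ship[1->2]=1 ship[0->1]=2 prod=3 -> [9 5 6 18]
Step 2: demand=5,sold=5 ship[2->3]=1 ship[1->2]=1 ship[0->1]=2 prod=3 -> [10 6 6 14]
Step 3: demand=5,sold=5 ship[2->3]=1 ship[1->2]=1 ship[0->1]=2 prod=3 -> [11 7 6 10]
Step 4: demand=5,sold=5 ship[2->3]=1 ship[1->2]=1 ship[0->1]=2 prod=3 -> [12 8 6 6]
Step 5: demand=5,sold=5 ship[2->3]=1 ship[1->2]=1 ship[0->1]=2 prod=3 -> [13 9 6 2]
Step 6: demand=5,sold=2 ship[2->3]=1 ship[1->2]=1 ship[0->1]=2 prod=3 -> [14 10 6 1]
Step 7: demand=5,sold=1 ship[2->3]=1 ship[1->2]=1 ship[0->1]=2 prod=3 -> [15 11 6 1]
Step 8: demand=5,sold=1 ship[2->3]=1 ship[1->2]=1 ship[0->1]=2 prod=3 -> [16 12 6 1]
Step 9: demand=5,sold=1 ship[2->3]=1 ship[1->2]=1 ship[0->1]=2 prod=3 -> [17 13 6 1]
Step 10: demand=5,sold=1 ship[2->3]=1 ship[1->2]=1 ship[0->1]=2 prod=3 -> [18 14 6 1]
Step 11: demand=5,sold=1 ship[2->3]=1 ship[1->2]=1 ship[0->1]=2 prod=3 -> [19 15 6 1]
Step 12: demand=5,sold=1 ship[2->3]=1 ship[1->2]=1 ship[0->1]=2 prod=3 -> [20 16 6 1]
First stockout at step 6

6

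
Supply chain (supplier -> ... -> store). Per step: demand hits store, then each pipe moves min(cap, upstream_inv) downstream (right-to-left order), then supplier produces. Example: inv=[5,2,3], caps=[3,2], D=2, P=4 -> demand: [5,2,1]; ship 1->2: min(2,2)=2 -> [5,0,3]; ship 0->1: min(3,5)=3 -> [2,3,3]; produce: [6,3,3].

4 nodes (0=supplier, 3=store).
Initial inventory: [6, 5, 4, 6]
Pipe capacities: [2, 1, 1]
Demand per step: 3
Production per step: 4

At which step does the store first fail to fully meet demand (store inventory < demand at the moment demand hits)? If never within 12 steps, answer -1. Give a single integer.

Step 1: demand=3,sold=3 ship[2->3]=1 ship[1->2]=1 ship[0->1]=2 prod=4 -> [8 6 4 4]
Step 2: demand=3,sold=3 ship[2->3]=1 ship[1->2]=1 ship[0->1]=2 prod=4 -> [10 7 4 2]
Step 3: demand=3,sold=2 ship[2->3]=1 ship[1->2]=1 ship[0->1]=2 prod=4 -> [12 8 4 1]
Step 4: demand=3,sold=1 ship[2->3]=1 ship[1->2]=1 ship[0->1]=2 prod=4 -> [14 9 4 1]
Step 5: demand=3,sold=1 ship[2->3]=1 ship[1->2]=1 ship[0->1]=2 prod=4 -> [16 10 4 1]
Step 6: demand=3,sold=1 ship[2->3]=1 ship[1->2]=1 ship[0->1]=2 prod=4 -> [18 11 4 1]
Step 7: demand=3,sold=1 ship[2->3]=1 ship[1->2]=1 ship[0->1]=2 prod=4 -> [20 12 4 1]
Step 8: demand=3,sold=1 ship[2->3]=1 ship[1->2]=1 ship[0->1]=2 prod=4 -> [22 13 4 1]
Step 9: demand=3,sold=1 ship[2->3]=1 ship[1->2]=1 ship[0->1]=2 prod=4 -> [24 14 4 1]
Step 10: demand=3,sold=1 ship[2->3]=1 ship[1->2]=1 ship[0->1]=2 prod=4 -> [26 15 4 1]
Step 11: demand=3,sold=1 ship[2->3]=1 ship[1->2]=1 ship[0->1]=2 prod=4 -> [28 16 4 1]
Step 12: demand=3,sold=1 ship[2->3]=1 ship[1->2]=1 ship[0->1]=2 prod=4 -> [30 17 4 1]
First stockout at step 3

3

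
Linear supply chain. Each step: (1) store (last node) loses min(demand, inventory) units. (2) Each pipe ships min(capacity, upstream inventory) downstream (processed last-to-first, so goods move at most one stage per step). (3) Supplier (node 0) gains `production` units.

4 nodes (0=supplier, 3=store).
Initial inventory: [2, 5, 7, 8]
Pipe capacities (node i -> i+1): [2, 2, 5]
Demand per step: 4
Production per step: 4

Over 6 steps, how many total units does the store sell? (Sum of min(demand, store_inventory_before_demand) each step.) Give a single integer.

Step 1: sold=4 (running total=4) -> [4 5 4 9]
Step 2: sold=4 (running total=8) -> [6 5 2 9]
Step 3: sold=4 (running total=12) -> [8 5 2 7]
Step 4: sold=4 (running total=16) -> [10 5 2 5]
Step 5: sold=4 (running total=20) -> [12 5 2 3]
Step 6: sold=3 (running total=23) -> [14 5 2 2]

Answer: 23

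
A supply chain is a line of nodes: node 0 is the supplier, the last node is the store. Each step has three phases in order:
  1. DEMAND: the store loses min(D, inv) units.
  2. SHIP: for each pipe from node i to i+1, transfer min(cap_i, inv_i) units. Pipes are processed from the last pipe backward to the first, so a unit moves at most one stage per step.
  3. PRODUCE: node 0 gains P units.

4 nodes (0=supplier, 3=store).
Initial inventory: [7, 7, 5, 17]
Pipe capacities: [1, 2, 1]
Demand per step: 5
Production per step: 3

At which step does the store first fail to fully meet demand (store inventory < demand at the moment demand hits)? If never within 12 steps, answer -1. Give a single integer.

Step 1: demand=5,sold=5 ship[2->3]=1 ship[1->2]=2 ship[0->1]=1 prod=3 -> [9 6 6 13]
Step 2: demand=5,sold=5 ship[2->3]=1 ship[1->2]=2 ship[0->1]=1 prod=3 -> [11 5 7 9]
Step 3: demand=5,sold=5 ship[2->3]=1 ship[1->2]=2 ship[0->1]=1 prod=3 -> [13 4 8 5]
Step 4: demand=5,sold=5 ship[2->3]=1 ship[1->2]=2 ship[0->1]=1 prod=3 -> [15 3 9 1]
Step 5: demand=5,sold=1 ship[2->3]=1 ship[1->2]=2 ship[0->1]=1 prod=3 -> [17 2 10 1]
Step 6: demand=5,sold=1 ship[2->3]=1 ship[1->2]=2 ship[0->1]=1 prod=3 -> [19 1 11 1]
Step 7: demand=5,sold=1 ship[2->3]=1 ship[1->2]=1 ship[0->1]=1 prod=3 -> [21 1 11 1]
Step 8: demand=5,sold=1 ship[2->3]=1 ship[1->2]=1 ship[0->1]=1 prod=3 -> [23 1 11 1]
Step 9: demand=5,sold=1 ship[2->3]=1 ship[1->2]=1 ship[0->1]=1 prod=3 -> [25 1 11 1]
Step 10: demand=5,sold=1 ship[2->3]=1 ship[1->2]=1 ship[0->1]=1 prod=3 -> [27 1 11 1]
Step 11: demand=5,sold=1 ship[2->3]=1 ship[1->2]=1 ship[0->1]=1 prod=3 -> [29 1 11 1]
Step 12: demand=5,sold=1 ship[2->3]=1 ship[1->2]=1 ship[0->1]=1 prod=3 -> [31 1 11 1]
First stockout at step 5

5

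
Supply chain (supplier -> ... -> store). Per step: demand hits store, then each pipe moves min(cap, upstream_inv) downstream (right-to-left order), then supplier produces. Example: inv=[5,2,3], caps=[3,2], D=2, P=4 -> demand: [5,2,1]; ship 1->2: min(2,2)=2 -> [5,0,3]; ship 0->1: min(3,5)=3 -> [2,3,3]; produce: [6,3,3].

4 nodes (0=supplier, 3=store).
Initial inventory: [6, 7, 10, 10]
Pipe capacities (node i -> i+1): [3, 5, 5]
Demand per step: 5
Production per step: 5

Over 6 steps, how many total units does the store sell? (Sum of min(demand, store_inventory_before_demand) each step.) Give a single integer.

Answer: 30

Derivation:
Step 1: sold=5 (running total=5) -> [8 5 10 10]
Step 2: sold=5 (running total=10) -> [10 3 10 10]
Step 3: sold=5 (running total=15) -> [12 3 8 10]
Step 4: sold=5 (running total=20) -> [14 3 6 10]
Step 5: sold=5 (running total=25) -> [16 3 4 10]
Step 6: sold=5 (running total=30) -> [18 3 3 9]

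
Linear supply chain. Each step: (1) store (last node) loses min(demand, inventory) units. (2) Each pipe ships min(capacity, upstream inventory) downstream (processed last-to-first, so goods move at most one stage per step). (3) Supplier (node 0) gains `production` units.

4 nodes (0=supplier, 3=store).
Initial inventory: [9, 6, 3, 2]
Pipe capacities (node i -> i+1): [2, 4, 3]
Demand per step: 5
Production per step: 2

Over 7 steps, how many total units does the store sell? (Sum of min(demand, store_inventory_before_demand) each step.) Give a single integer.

Step 1: sold=2 (running total=2) -> [9 4 4 3]
Step 2: sold=3 (running total=5) -> [9 2 5 3]
Step 3: sold=3 (running total=8) -> [9 2 4 3]
Step 4: sold=3 (running total=11) -> [9 2 3 3]
Step 5: sold=3 (running total=14) -> [9 2 2 3]
Step 6: sold=3 (running total=17) -> [9 2 2 2]
Step 7: sold=2 (running total=19) -> [9 2 2 2]

Answer: 19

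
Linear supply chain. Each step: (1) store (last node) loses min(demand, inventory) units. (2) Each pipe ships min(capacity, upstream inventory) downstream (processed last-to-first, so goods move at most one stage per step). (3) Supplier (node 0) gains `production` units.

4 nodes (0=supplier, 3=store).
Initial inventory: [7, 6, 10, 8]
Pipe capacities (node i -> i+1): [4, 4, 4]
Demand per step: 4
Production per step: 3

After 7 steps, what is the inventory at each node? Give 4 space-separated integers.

Step 1: demand=4,sold=4 ship[2->3]=4 ship[1->2]=4 ship[0->1]=4 prod=3 -> inv=[6 6 10 8]
Step 2: demand=4,sold=4 ship[2->3]=4 ship[1->2]=4 ship[0->1]=4 prod=3 -> inv=[5 6 10 8]
Step 3: demand=4,sold=4 ship[2->3]=4 ship[1->2]=4 ship[0->1]=4 prod=3 -> inv=[4 6 10 8]
Step 4: demand=4,sold=4 ship[2->3]=4 ship[1->2]=4 ship[0->1]=4 prod=3 -> inv=[3 6 10 8]
Step 5: demand=4,sold=4 ship[2->3]=4 ship[1->2]=4 ship[0->1]=3 prod=3 -> inv=[3 5 10 8]
Step 6: demand=4,sold=4 ship[2->3]=4 ship[1->2]=4 ship[0->1]=3 prod=3 -> inv=[3 4 10 8]
Step 7: demand=4,sold=4 ship[2->3]=4 ship[1->2]=4 ship[0->1]=3 prod=3 -> inv=[3 3 10 8]

3 3 10 8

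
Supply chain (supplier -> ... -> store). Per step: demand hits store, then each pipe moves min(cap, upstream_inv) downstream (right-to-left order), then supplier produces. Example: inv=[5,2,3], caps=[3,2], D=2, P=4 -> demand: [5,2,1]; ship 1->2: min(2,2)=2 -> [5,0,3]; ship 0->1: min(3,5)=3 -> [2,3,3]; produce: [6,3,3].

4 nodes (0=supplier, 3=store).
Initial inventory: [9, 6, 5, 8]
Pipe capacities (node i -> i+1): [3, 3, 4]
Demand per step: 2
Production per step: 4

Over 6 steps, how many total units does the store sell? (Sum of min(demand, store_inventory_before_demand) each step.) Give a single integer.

Answer: 12

Derivation:
Step 1: sold=2 (running total=2) -> [10 6 4 10]
Step 2: sold=2 (running total=4) -> [11 6 3 12]
Step 3: sold=2 (running total=6) -> [12 6 3 13]
Step 4: sold=2 (running total=8) -> [13 6 3 14]
Step 5: sold=2 (running total=10) -> [14 6 3 15]
Step 6: sold=2 (running total=12) -> [15 6 3 16]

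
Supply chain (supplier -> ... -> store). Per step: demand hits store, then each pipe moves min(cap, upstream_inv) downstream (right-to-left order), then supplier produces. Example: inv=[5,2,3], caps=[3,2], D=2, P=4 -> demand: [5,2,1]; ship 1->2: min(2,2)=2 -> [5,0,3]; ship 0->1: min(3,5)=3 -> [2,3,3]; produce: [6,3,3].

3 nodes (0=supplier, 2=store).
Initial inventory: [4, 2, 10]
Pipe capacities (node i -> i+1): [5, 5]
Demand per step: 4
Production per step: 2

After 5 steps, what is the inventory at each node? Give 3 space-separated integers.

Step 1: demand=4,sold=4 ship[1->2]=2 ship[0->1]=4 prod=2 -> inv=[2 4 8]
Step 2: demand=4,sold=4 ship[1->2]=4 ship[0->1]=2 prod=2 -> inv=[2 2 8]
Step 3: demand=4,sold=4 ship[1->2]=2 ship[0->1]=2 prod=2 -> inv=[2 2 6]
Step 4: demand=4,sold=4 ship[1->2]=2 ship[0->1]=2 prod=2 -> inv=[2 2 4]
Step 5: demand=4,sold=4 ship[1->2]=2 ship[0->1]=2 prod=2 -> inv=[2 2 2]

2 2 2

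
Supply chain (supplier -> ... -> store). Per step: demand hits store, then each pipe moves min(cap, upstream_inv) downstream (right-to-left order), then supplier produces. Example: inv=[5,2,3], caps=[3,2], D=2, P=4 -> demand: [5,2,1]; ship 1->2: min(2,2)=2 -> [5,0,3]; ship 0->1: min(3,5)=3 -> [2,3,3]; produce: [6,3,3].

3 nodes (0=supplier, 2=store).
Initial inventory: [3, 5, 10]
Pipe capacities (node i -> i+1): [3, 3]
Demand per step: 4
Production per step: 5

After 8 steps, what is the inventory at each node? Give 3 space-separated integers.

Step 1: demand=4,sold=4 ship[1->2]=3 ship[0->1]=3 prod=5 -> inv=[5 5 9]
Step 2: demand=4,sold=4 ship[1->2]=3 ship[0->1]=3 prod=5 -> inv=[7 5 8]
Step 3: demand=4,sold=4 ship[1->2]=3 ship[0->1]=3 prod=5 -> inv=[9 5 7]
Step 4: demand=4,sold=4 ship[1->2]=3 ship[0->1]=3 prod=5 -> inv=[11 5 6]
Step 5: demand=4,sold=4 ship[1->2]=3 ship[0->1]=3 prod=5 -> inv=[13 5 5]
Step 6: demand=4,sold=4 ship[1->2]=3 ship[0->1]=3 prod=5 -> inv=[15 5 4]
Step 7: demand=4,sold=4 ship[1->2]=3 ship[0->1]=3 prod=5 -> inv=[17 5 3]
Step 8: demand=4,sold=3 ship[1->2]=3 ship[0->1]=3 prod=5 -> inv=[19 5 3]

19 5 3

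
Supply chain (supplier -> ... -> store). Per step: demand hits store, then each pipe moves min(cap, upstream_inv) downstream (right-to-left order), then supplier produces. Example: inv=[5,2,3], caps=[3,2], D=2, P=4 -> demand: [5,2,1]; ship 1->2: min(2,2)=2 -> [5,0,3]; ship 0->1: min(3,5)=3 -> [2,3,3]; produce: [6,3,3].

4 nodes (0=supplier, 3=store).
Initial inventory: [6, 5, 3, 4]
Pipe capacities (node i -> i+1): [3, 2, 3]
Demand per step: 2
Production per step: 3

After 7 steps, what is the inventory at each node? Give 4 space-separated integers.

Step 1: demand=2,sold=2 ship[2->3]=3 ship[1->2]=2 ship[0->1]=3 prod=3 -> inv=[6 6 2 5]
Step 2: demand=2,sold=2 ship[2->3]=2 ship[1->2]=2 ship[0->1]=3 prod=3 -> inv=[6 7 2 5]
Step 3: demand=2,sold=2 ship[2->3]=2 ship[1->2]=2 ship[0->1]=3 prod=3 -> inv=[6 8 2 5]
Step 4: demand=2,sold=2 ship[2->3]=2 ship[1->2]=2 ship[0->1]=3 prod=3 -> inv=[6 9 2 5]
Step 5: demand=2,sold=2 ship[2->3]=2 ship[1->2]=2 ship[0->1]=3 prod=3 -> inv=[6 10 2 5]
Step 6: demand=2,sold=2 ship[2->3]=2 ship[1->2]=2 ship[0->1]=3 prod=3 -> inv=[6 11 2 5]
Step 7: demand=2,sold=2 ship[2->3]=2 ship[1->2]=2 ship[0->1]=3 prod=3 -> inv=[6 12 2 5]

6 12 2 5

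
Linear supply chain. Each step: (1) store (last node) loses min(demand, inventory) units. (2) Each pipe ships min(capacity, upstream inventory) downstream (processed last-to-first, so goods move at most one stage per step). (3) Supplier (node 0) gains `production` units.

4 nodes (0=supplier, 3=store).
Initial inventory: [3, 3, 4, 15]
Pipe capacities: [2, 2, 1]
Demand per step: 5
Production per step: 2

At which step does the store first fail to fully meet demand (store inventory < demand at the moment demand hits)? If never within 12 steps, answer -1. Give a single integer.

Step 1: demand=5,sold=5 ship[2->3]=1 ship[1->2]=2 ship[0->1]=2 prod=2 -> [3 3 5 11]
Step 2: demand=5,sold=5 ship[2->3]=1 ship[1->2]=2 ship[0->1]=2 prod=2 -> [3 3 6 7]
Step 3: demand=5,sold=5 ship[2->3]=1 ship[1->2]=2 ship[0->1]=2 prod=2 -> [3 3 7 3]
Step 4: demand=5,sold=3 ship[2->3]=1 ship[1->2]=2 ship[0->1]=2 prod=2 -> [3 3 8 1]
Step 5: demand=5,sold=1 ship[2->3]=1 ship[1->2]=2 ship[0->1]=2 prod=2 -> [3 3 9 1]
Step 6: demand=5,sold=1 ship[2->3]=1 ship[1->2]=2 ship[0->1]=2 prod=2 -> [3 3 10 1]
Step 7: demand=5,sold=1 ship[2->3]=1 ship[1->2]=2 ship[0->1]=2 prod=2 -> [3 3 11 1]
Step 8: demand=5,sold=1 ship[2->3]=1 ship[1->2]=2 ship[0->1]=2 prod=2 -> [3 3 12 1]
Step 9: demand=5,sold=1 ship[2->3]=1 ship[1->2]=2 ship[0->1]=2 prod=2 -> [3 3 13 1]
Step 10: demand=5,sold=1 ship[2->3]=1 ship[1->2]=2 ship[0->1]=2 prod=2 -> [3 3 14 1]
Step 11: demand=5,sold=1 ship[2->3]=1 ship[1->2]=2 ship[0->1]=2 prod=2 -> [3 3 15 1]
Step 12: demand=5,sold=1 ship[2->3]=1 ship[1->2]=2 ship[0->1]=2 prod=2 -> [3 3 16 1]
First stockout at step 4

4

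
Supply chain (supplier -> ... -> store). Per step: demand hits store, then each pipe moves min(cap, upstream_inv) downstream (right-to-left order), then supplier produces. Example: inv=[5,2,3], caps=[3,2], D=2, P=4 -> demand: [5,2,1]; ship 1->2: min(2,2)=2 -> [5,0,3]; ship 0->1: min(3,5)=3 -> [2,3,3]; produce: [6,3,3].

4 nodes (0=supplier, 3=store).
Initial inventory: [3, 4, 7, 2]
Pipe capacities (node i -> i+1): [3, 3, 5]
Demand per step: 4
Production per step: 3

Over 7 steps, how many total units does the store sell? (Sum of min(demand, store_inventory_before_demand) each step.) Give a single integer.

Step 1: sold=2 (running total=2) -> [3 4 5 5]
Step 2: sold=4 (running total=6) -> [3 4 3 6]
Step 3: sold=4 (running total=10) -> [3 4 3 5]
Step 4: sold=4 (running total=14) -> [3 4 3 4]
Step 5: sold=4 (running total=18) -> [3 4 3 3]
Step 6: sold=3 (running total=21) -> [3 4 3 3]
Step 7: sold=3 (running total=24) -> [3 4 3 3]

Answer: 24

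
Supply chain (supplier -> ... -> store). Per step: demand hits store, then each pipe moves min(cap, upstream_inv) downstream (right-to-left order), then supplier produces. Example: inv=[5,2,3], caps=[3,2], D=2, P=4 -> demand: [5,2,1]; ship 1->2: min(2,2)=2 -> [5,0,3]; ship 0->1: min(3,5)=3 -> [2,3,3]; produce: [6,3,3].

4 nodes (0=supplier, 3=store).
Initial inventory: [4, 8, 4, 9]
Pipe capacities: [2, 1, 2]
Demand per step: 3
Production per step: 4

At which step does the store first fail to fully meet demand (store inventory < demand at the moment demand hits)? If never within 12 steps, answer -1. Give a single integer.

Step 1: demand=3,sold=3 ship[2->3]=2 ship[1->2]=1 ship[0->1]=2 prod=4 -> [6 9 3 8]
Step 2: demand=3,sold=3 ship[2->3]=2 ship[1->2]=1 ship[0->1]=2 prod=4 -> [8 10 2 7]
Step 3: demand=3,sold=3 ship[2->3]=2 ship[1->2]=1 ship[0->1]=2 prod=4 -> [10 11 1 6]
Step 4: demand=3,sold=3 ship[2->3]=1 ship[1->2]=1 ship[0->1]=2 prod=4 -> [12 12 1 4]
Step 5: demand=3,sold=3 ship[2->3]=1 ship[1->2]=1 ship[0->1]=2 prod=4 -> [14 13 1 2]
Step 6: demand=3,sold=2 ship[2->3]=1 ship[1->2]=1 ship[0->1]=2 prod=4 -> [16 14 1 1]
Step 7: demand=3,sold=1 ship[2->3]=1 ship[1->2]=1 ship[0->1]=2 prod=4 -> [18 15 1 1]
Step 8: demand=3,sold=1 ship[2->3]=1 ship[1->2]=1 ship[0->1]=2 prod=4 -> [20 16 1 1]
Step 9: demand=3,sold=1 ship[2->3]=1 ship[1->2]=1 ship[0->1]=2 prod=4 -> [22 17 1 1]
Step 10: demand=3,sold=1 ship[2->3]=1 ship[1->2]=1 ship[0->1]=2 prod=4 -> [24 18 1 1]
Step 11: demand=3,sold=1 ship[2->3]=1 ship[1->2]=1 ship[0->1]=2 prod=4 -> [26 19 1 1]
Step 12: demand=3,sold=1 ship[2->3]=1 ship[1->2]=1 ship[0->1]=2 prod=4 -> [28 20 1 1]
First stockout at step 6

6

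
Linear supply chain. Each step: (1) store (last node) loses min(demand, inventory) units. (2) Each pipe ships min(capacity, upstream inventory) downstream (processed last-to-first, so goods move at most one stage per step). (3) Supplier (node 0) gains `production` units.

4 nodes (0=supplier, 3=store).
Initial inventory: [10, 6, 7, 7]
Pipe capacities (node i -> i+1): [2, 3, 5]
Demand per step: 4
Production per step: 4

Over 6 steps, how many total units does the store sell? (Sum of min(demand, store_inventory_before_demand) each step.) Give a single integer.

Answer: 24

Derivation:
Step 1: sold=4 (running total=4) -> [12 5 5 8]
Step 2: sold=4 (running total=8) -> [14 4 3 9]
Step 3: sold=4 (running total=12) -> [16 3 3 8]
Step 4: sold=4 (running total=16) -> [18 2 3 7]
Step 5: sold=4 (running total=20) -> [20 2 2 6]
Step 6: sold=4 (running total=24) -> [22 2 2 4]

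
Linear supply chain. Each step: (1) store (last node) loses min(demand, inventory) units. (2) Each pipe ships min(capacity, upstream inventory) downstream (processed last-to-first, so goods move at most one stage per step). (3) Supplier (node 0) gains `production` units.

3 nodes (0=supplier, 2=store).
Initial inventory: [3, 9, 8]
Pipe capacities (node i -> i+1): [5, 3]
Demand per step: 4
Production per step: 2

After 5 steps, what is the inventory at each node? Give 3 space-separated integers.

Step 1: demand=4,sold=4 ship[1->2]=3 ship[0->1]=3 prod=2 -> inv=[2 9 7]
Step 2: demand=4,sold=4 ship[1->2]=3 ship[0->1]=2 prod=2 -> inv=[2 8 6]
Step 3: demand=4,sold=4 ship[1->2]=3 ship[0->1]=2 prod=2 -> inv=[2 7 5]
Step 4: demand=4,sold=4 ship[1->2]=3 ship[0->1]=2 prod=2 -> inv=[2 6 4]
Step 5: demand=4,sold=4 ship[1->2]=3 ship[0->1]=2 prod=2 -> inv=[2 5 3]

2 5 3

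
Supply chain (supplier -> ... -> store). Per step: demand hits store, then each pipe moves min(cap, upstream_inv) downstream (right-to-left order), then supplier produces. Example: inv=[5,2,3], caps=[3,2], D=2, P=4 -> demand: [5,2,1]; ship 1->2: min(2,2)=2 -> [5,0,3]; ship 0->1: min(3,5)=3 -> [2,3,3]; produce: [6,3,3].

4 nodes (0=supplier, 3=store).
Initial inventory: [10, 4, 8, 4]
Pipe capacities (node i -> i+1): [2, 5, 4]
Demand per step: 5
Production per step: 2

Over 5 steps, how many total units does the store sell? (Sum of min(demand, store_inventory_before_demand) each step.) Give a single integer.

Step 1: sold=4 (running total=4) -> [10 2 8 4]
Step 2: sold=4 (running total=8) -> [10 2 6 4]
Step 3: sold=4 (running total=12) -> [10 2 4 4]
Step 4: sold=4 (running total=16) -> [10 2 2 4]
Step 5: sold=4 (running total=20) -> [10 2 2 2]

Answer: 20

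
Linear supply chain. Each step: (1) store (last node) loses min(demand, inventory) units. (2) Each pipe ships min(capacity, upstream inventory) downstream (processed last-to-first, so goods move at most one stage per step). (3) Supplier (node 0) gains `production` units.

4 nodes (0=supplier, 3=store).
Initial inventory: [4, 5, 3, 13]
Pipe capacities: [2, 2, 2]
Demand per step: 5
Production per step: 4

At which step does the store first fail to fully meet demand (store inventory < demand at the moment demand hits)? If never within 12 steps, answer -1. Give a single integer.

Step 1: demand=5,sold=5 ship[2->3]=2 ship[1->2]=2 ship[0->1]=2 prod=4 -> [6 5 3 10]
Step 2: demand=5,sold=5 ship[2->3]=2 ship[1->2]=2 ship[0->1]=2 prod=4 -> [8 5 3 7]
Step 3: demand=5,sold=5 ship[2->3]=2 ship[1->2]=2 ship[0->1]=2 prod=4 -> [10 5 3 4]
Step 4: demand=5,sold=4 ship[2->3]=2 ship[1->2]=2 ship[0->1]=2 prod=4 -> [12 5 3 2]
Step 5: demand=5,sold=2 ship[2->3]=2 ship[1->2]=2 ship[0->1]=2 prod=4 -> [14 5 3 2]
Step 6: demand=5,sold=2 ship[2->3]=2 ship[1->2]=2 ship[0->1]=2 prod=4 -> [16 5 3 2]
Step 7: demand=5,sold=2 ship[2->3]=2 ship[1->2]=2 ship[0->1]=2 prod=4 -> [18 5 3 2]
Step 8: demand=5,sold=2 ship[2->3]=2 ship[1->2]=2 ship[0->1]=2 prod=4 -> [20 5 3 2]
Step 9: demand=5,sold=2 ship[2->3]=2 ship[1->2]=2 ship[0->1]=2 prod=4 -> [22 5 3 2]
Step 10: demand=5,sold=2 ship[2->3]=2 ship[1->2]=2 ship[0->1]=2 prod=4 -> [24 5 3 2]
Step 11: demand=5,sold=2 ship[2->3]=2 ship[1->2]=2 ship[0->1]=2 prod=4 -> [26 5 3 2]
Step 12: demand=5,sold=2 ship[2->3]=2 ship[1->2]=2 ship[0->1]=2 prod=4 -> [28 5 3 2]
First stockout at step 4

4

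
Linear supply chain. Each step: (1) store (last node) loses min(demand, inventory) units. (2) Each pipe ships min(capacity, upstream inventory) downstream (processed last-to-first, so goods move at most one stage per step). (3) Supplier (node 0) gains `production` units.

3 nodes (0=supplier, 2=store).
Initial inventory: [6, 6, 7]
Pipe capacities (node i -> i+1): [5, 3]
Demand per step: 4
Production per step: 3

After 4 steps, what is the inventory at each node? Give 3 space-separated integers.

Step 1: demand=4,sold=4 ship[1->2]=3 ship[0->1]=5 prod=3 -> inv=[4 8 6]
Step 2: demand=4,sold=4 ship[1->2]=3 ship[0->1]=4 prod=3 -> inv=[3 9 5]
Step 3: demand=4,sold=4 ship[1->2]=3 ship[0->1]=3 prod=3 -> inv=[3 9 4]
Step 4: demand=4,sold=4 ship[1->2]=3 ship[0->1]=3 prod=3 -> inv=[3 9 3]

3 9 3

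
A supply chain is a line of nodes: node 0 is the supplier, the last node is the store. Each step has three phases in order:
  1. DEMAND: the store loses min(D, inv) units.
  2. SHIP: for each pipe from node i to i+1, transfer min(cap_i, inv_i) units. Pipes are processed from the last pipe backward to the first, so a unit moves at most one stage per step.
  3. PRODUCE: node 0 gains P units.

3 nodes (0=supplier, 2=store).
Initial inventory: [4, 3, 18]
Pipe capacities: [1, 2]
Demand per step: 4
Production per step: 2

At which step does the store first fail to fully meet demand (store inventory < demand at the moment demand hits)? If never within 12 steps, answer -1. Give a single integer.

Step 1: demand=4,sold=4 ship[1->2]=2 ship[0->1]=1 prod=2 -> [5 2 16]
Step 2: demand=4,sold=4 ship[1->2]=2 ship[0->1]=1 prod=2 -> [6 1 14]
Step 3: demand=4,sold=4 ship[1->2]=1 ship[0->1]=1 prod=2 -> [7 1 11]
Step 4: demand=4,sold=4 ship[1->2]=1 ship[0->1]=1 prod=2 -> [8 1 8]
Step 5: demand=4,sold=4 ship[1->2]=1 ship[0->1]=1 prod=2 -> [9 1 5]
Step 6: demand=4,sold=4 ship[1->2]=1 ship[0->1]=1 prod=2 -> [10 1 2]
Step 7: demand=4,sold=2 ship[1->2]=1 ship[0->1]=1 prod=2 -> [11 1 1]
Step 8: demand=4,sold=1 ship[1->2]=1 ship[0->1]=1 prod=2 -> [12 1 1]
Step 9: demand=4,sold=1 ship[1->2]=1 ship[0->1]=1 prod=2 -> [13 1 1]
Step 10: demand=4,sold=1 ship[1->2]=1 ship[0->1]=1 prod=2 -> [14 1 1]
Step 11: demand=4,sold=1 ship[1->2]=1 ship[0->1]=1 prod=2 -> [15 1 1]
Step 12: demand=4,sold=1 ship[1->2]=1 ship[0->1]=1 prod=2 -> [16 1 1]
First stockout at step 7

7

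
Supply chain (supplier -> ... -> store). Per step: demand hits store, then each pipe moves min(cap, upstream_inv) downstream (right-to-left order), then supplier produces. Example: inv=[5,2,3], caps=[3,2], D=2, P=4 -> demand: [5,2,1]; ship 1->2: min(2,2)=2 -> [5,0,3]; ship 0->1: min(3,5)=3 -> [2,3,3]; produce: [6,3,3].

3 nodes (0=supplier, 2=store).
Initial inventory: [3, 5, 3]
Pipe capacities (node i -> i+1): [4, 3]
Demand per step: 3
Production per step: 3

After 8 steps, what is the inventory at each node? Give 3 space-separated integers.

Step 1: demand=3,sold=3 ship[1->2]=3 ship[0->1]=3 prod=3 -> inv=[3 5 3]
Step 2: demand=3,sold=3 ship[1->2]=3 ship[0->1]=3 prod=3 -> inv=[3 5 3]
Step 3: demand=3,sold=3 ship[1->2]=3 ship[0->1]=3 prod=3 -> inv=[3 5 3]
Step 4: demand=3,sold=3 ship[1->2]=3 ship[0->1]=3 prod=3 -> inv=[3 5 3]
Step 5: demand=3,sold=3 ship[1->2]=3 ship[0->1]=3 prod=3 -> inv=[3 5 3]
Step 6: demand=3,sold=3 ship[1->2]=3 ship[0->1]=3 prod=3 -> inv=[3 5 3]
Step 7: demand=3,sold=3 ship[1->2]=3 ship[0->1]=3 prod=3 -> inv=[3 5 3]
Step 8: demand=3,sold=3 ship[1->2]=3 ship[0->1]=3 prod=3 -> inv=[3 5 3]

3 5 3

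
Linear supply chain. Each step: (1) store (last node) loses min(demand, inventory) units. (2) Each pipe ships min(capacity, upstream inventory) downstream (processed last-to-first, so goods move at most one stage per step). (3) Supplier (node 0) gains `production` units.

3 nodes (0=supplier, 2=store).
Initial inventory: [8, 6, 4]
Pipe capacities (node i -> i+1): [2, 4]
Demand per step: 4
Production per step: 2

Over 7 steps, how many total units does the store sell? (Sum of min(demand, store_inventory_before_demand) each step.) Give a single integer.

Answer: 20

Derivation:
Step 1: sold=4 (running total=4) -> [8 4 4]
Step 2: sold=4 (running total=8) -> [8 2 4]
Step 3: sold=4 (running total=12) -> [8 2 2]
Step 4: sold=2 (running total=14) -> [8 2 2]
Step 5: sold=2 (running total=16) -> [8 2 2]
Step 6: sold=2 (running total=18) -> [8 2 2]
Step 7: sold=2 (running total=20) -> [8 2 2]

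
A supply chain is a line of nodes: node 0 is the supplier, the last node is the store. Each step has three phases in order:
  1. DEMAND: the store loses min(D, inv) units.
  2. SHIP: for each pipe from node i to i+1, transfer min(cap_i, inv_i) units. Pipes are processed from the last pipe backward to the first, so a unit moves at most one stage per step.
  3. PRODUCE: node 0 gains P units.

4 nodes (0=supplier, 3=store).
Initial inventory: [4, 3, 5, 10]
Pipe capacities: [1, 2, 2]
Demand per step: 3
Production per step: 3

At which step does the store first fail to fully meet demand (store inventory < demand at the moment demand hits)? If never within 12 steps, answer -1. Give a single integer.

Step 1: demand=3,sold=3 ship[2->3]=2 ship[1->2]=2 ship[0->1]=1 prod=3 -> [6 2 5 9]
Step 2: demand=3,sold=3 ship[2->3]=2 ship[1->2]=2 ship[0->1]=1 prod=3 -> [8 1 5 8]
Step 3: demand=3,sold=3 ship[2->3]=2 ship[1->2]=1 ship[0->1]=1 prod=3 -> [10 1 4 7]
Step 4: demand=3,sold=3 ship[2->3]=2 ship[1->2]=1 ship[0->1]=1 prod=3 -> [12 1 3 6]
Step 5: demand=3,sold=3 ship[2->3]=2 ship[1->2]=1 ship[0->1]=1 prod=3 -> [14 1 2 5]
Step 6: demand=3,sold=3 ship[2->3]=2 ship[1->2]=1 ship[0->1]=1 prod=3 -> [16 1 1 4]
Step 7: demand=3,sold=3 ship[2->3]=1 ship[1->2]=1 ship[0->1]=1 prod=3 -> [18 1 1 2]
Step 8: demand=3,sold=2 ship[2->3]=1 ship[1->2]=1 ship[0->1]=1 prod=3 -> [20 1 1 1]
Step 9: demand=3,sold=1 ship[2->3]=1 ship[1->2]=1 ship[0->1]=1 prod=3 -> [22 1 1 1]
Step 10: demand=3,sold=1 ship[2->3]=1 ship[1->2]=1 ship[0->1]=1 prod=3 -> [24 1 1 1]
Step 11: demand=3,sold=1 ship[2->3]=1 ship[1->2]=1 ship[0->1]=1 prod=3 -> [26 1 1 1]
Step 12: demand=3,sold=1 ship[2->3]=1 ship[1->2]=1 ship[0->1]=1 prod=3 -> [28 1 1 1]
First stockout at step 8

8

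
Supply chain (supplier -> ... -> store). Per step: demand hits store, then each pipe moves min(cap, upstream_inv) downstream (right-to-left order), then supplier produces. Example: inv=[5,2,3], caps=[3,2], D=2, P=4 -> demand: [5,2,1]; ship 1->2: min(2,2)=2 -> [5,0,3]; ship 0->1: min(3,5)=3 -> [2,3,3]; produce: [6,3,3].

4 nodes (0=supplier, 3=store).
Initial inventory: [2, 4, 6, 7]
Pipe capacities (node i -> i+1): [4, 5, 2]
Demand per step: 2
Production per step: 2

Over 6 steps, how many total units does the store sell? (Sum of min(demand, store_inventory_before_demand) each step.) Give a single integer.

Step 1: sold=2 (running total=2) -> [2 2 8 7]
Step 2: sold=2 (running total=4) -> [2 2 8 7]
Step 3: sold=2 (running total=6) -> [2 2 8 7]
Step 4: sold=2 (running total=8) -> [2 2 8 7]
Step 5: sold=2 (running total=10) -> [2 2 8 7]
Step 6: sold=2 (running total=12) -> [2 2 8 7]

Answer: 12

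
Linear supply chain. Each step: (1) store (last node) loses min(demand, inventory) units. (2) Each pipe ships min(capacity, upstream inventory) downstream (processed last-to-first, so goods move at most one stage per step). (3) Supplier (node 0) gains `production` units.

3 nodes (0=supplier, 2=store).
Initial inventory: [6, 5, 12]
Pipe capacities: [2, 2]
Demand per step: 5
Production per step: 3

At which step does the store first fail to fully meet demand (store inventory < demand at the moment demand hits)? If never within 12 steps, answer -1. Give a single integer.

Step 1: demand=5,sold=5 ship[1->2]=2 ship[0->1]=2 prod=3 -> [7 5 9]
Step 2: demand=5,sold=5 ship[1->2]=2 ship[0->1]=2 prod=3 -> [8 5 6]
Step 3: demand=5,sold=5 ship[1->2]=2 ship[0->1]=2 prod=3 -> [9 5 3]
Step 4: demand=5,sold=3 ship[1->2]=2 ship[0->1]=2 prod=3 -> [10 5 2]
Step 5: demand=5,sold=2 ship[1->2]=2 ship[0->1]=2 prod=3 -> [11 5 2]
Step 6: demand=5,sold=2 ship[1->2]=2 ship[0->1]=2 prod=3 -> [12 5 2]
Step 7: demand=5,sold=2 ship[1->2]=2 ship[0->1]=2 prod=3 -> [13 5 2]
Step 8: demand=5,sold=2 ship[1->2]=2 ship[0->1]=2 prod=3 -> [14 5 2]
Step 9: demand=5,sold=2 ship[1->2]=2 ship[0->1]=2 prod=3 -> [15 5 2]
Step 10: demand=5,sold=2 ship[1->2]=2 ship[0->1]=2 prod=3 -> [16 5 2]
Step 11: demand=5,sold=2 ship[1->2]=2 ship[0->1]=2 prod=3 -> [17 5 2]
Step 12: demand=5,sold=2 ship[1->2]=2 ship[0->1]=2 prod=3 -> [18 5 2]
First stockout at step 4

4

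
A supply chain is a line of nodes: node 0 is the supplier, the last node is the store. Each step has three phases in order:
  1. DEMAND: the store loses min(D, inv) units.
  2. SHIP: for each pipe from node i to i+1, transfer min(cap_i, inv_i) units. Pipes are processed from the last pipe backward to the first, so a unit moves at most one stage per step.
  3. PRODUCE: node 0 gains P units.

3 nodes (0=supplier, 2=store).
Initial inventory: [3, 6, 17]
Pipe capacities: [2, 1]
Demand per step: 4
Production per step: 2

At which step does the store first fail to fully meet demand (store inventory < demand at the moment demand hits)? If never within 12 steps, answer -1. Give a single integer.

Step 1: demand=4,sold=4 ship[1->2]=1 ship[0->1]=2 prod=2 -> [3 7 14]
Step 2: demand=4,sold=4 ship[1->2]=1 ship[0->1]=2 prod=2 -> [3 8 11]
Step 3: demand=4,sold=4 ship[1->2]=1 ship[0->1]=2 prod=2 -> [3 9 8]
Step 4: demand=4,sold=4 ship[1->2]=1 ship[0->1]=2 prod=2 -> [3 10 5]
Step 5: demand=4,sold=4 ship[1->2]=1 ship[0->1]=2 prod=2 -> [3 11 2]
Step 6: demand=4,sold=2 ship[1->2]=1 ship[0->1]=2 prod=2 -> [3 12 1]
Step 7: demand=4,sold=1 ship[1->2]=1 ship[0->1]=2 prod=2 -> [3 13 1]
Step 8: demand=4,sold=1 ship[1->2]=1 ship[0->1]=2 prod=2 -> [3 14 1]
Step 9: demand=4,sold=1 ship[1->2]=1 ship[0->1]=2 prod=2 -> [3 15 1]
Step 10: demand=4,sold=1 ship[1->2]=1 ship[0->1]=2 prod=2 -> [3 16 1]
Step 11: demand=4,sold=1 ship[1->2]=1 ship[0->1]=2 prod=2 -> [3 17 1]
Step 12: demand=4,sold=1 ship[1->2]=1 ship[0->1]=2 prod=2 -> [3 18 1]
First stockout at step 6

6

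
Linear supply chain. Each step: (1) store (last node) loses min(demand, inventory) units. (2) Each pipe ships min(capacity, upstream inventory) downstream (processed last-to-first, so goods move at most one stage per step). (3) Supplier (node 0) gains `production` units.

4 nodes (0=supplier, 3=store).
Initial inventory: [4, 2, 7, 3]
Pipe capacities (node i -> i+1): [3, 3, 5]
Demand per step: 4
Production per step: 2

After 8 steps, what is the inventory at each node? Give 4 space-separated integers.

Step 1: demand=4,sold=3 ship[2->3]=5 ship[1->2]=2 ship[0->1]=3 prod=2 -> inv=[3 3 4 5]
Step 2: demand=4,sold=4 ship[2->3]=4 ship[1->2]=3 ship[0->1]=3 prod=2 -> inv=[2 3 3 5]
Step 3: demand=4,sold=4 ship[2->3]=3 ship[1->2]=3 ship[0->1]=2 prod=2 -> inv=[2 2 3 4]
Step 4: demand=4,sold=4 ship[2->3]=3 ship[1->2]=2 ship[0->1]=2 prod=2 -> inv=[2 2 2 3]
Step 5: demand=4,sold=3 ship[2->3]=2 ship[1->2]=2 ship[0->1]=2 prod=2 -> inv=[2 2 2 2]
Step 6: demand=4,sold=2 ship[2->3]=2 ship[1->2]=2 ship[0->1]=2 prod=2 -> inv=[2 2 2 2]
Step 7: demand=4,sold=2 ship[2->3]=2 ship[1->2]=2 ship[0->1]=2 prod=2 -> inv=[2 2 2 2]
Step 8: demand=4,sold=2 ship[2->3]=2 ship[1->2]=2 ship[0->1]=2 prod=2 -> inv=[2 2 2 2]

2 2 2 2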